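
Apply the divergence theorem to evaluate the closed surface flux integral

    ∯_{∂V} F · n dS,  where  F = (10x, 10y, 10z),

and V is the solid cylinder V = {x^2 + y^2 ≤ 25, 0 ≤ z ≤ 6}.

By the divergence theorem,

    ∯_{∂V} F · n dS = ∭_V (∇ · F) dV.

Compute the divergence:
    ∇ · F = ∂F_x/∂x + ∂F_y/∂y + ∂F_z/∂z = 10 + 10 + 10 = 30.

In cylindrical coordinates, x = r cos(θ), y = r sin(θ), z = z, dV = r dr dθ dz, with 0 ≤ r ≤ 5, 0 ≤ θ ≤ 2π, 0 ≤ z ≤ 6.

The integrand, after substitution and multiplying by the volume element, becomes (30) · r, so

    ∭_V (∇·F) dV = ∫_0^{2π} ∫_0^{5} ∫_0^{6} (30) · r dz dr dθ.

Inner (z from 0 to 6): 180r.
Middle (r from 0 to 5): 2250.
Outer (θ from 0 to 2π): 4500π.

Therefore ∯_{∂V} F · n dS = 4500π.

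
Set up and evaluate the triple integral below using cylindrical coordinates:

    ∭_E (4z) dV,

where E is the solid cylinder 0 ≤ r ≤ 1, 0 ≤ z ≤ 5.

In cylindrical coordinates, x = r cos(θ), y = r sin(θ), z = z, and dV = r dr dθ dz.

The integrand becomes 4z, so

    ∭_E (4z) dV = ∫_{0}^{2π} ∫_{0}^{1} ∫_{0}^{5} (4z) · r dz dr dθ.

Inner (z): 50r.
Middle (r from 0 to 1): 25.
Outer (θ): 50π.

Therefore the triple integral equals 50π.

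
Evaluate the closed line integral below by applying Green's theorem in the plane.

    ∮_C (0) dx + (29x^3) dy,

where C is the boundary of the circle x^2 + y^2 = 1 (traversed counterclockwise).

Green's theorem converts the closed line integral into a double integral over the enclosed region D:

    ∮_C P dx + Q dy = ∬_D (∂Q/∂x - ∂P/∂y) dA.

Here P = 0, Q = 29x^3, so

    ∂Q/∂x = 87x^2,    ∂P/∂y = 0,
    ∂Q/∂x - ∂P/∂y = 87x^2.

D is the region x^2 + y^2 ≤ 1. Evaluating the double integral:

In polar coordinates (x = r cos θ, y = r sin θ, dA = r dr dθ) the integrand becomes 87r^2cos(θ)^2, so

    ∬_D (87x^2) dA = ∫_0^{2π} ∫_0^{1} (87r^2cos(θ)^2) · r dr dθ.

Inner (r from 0 to 1): 87cos(θ)^2/4.
Outer (θ from 0 to 2π): 87π/4.

Therefore ∮_C P dx + Q dy = 87π/4.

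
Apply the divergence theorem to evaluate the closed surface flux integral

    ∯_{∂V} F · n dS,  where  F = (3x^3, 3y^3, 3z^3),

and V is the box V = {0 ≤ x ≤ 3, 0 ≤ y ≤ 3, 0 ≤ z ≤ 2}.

By the divergence theorem,

    ∯_{∂V} F · n dS = ∭_V (∇ · F) dV.

Compute the divergence:
    ∇ · F = ∂F_x/∂x + ∂F_y/∂y + ∂F_z/∂z = 9x^2 + 9y^2 + 9z^2.

V is a rectangular box, so dV = dx dy dz with 0 ≤ x ≤ 3, 0 ≤ y ≤ 3, 0 ≤ z ≤ 2.

Integrate (9x^2 + 9y^2 + 9z^2) over V as an iterated integral:

    ∭_V (∇·F) dV = ∫_0^{3} ∫_0^{3} ∫_0^{2} (9x^2 + 9y^2 + 9z^2) dz dy dx.

Inner (z from 0 to 2): 18x^2 + 18y^2 + 24.
Middle (y from 0 to 3): 54x^2 + 234.
Outer (x from 0 to 3): 1188.

Therefore ∯_{∂V} F · n dS = 1188.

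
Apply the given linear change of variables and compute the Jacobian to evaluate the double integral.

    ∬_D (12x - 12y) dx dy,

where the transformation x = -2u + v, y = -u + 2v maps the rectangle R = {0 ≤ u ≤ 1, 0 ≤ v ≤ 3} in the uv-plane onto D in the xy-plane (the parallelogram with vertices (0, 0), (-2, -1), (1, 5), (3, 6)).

Compute the Jacobian determinant of (x, y) with respect to (u, v):

    ∂(x,y)/∂(u,v) = | -2  1 | = (-2)(2) - (1)(-1) = -3.
                   | -1  2 |

Its absolute value is |J| = 3 (the area scaling factor).

Substituting x = -2u + v, y = -u + 2v into the integrand,

    12x - 12y → -12u - 12v,

so the integral becomes

    ∬_R (-12u - 12v) · |J| du dv = ∫_0^1 ∫_0^3 (-36u - 36v) dv du.

Inner (v): -108u - 162.
Outer (u): -216.

Therefore ∬_D (12x - 12y) dx dy = -216.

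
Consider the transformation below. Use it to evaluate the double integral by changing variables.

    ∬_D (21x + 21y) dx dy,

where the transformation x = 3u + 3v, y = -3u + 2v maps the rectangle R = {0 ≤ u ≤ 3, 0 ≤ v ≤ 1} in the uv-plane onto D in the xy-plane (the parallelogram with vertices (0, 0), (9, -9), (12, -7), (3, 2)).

Compute the Jacobian determinant of (x, y) with respect to (u, v):

    ∂(x,y)/∂(u,v) = | 3  3 | = (3)(2) - (3)(-3) = 15.
                   | -3  2 |

Its absolute value is |J| = 15 (the area scaling factor).

Substituting x = 3u + 3v, y = -3u + 2v into the integrand,

    21x + 21y → 105v,

so the integral becomes

    ∬_R (105v) · |J| du dv = ∫_0^3 ∫_0^1 (1575v) dv du.

Inner (v): 1575/2.
Outer (u): 4725/2.

Therefore ∬_D (21x + 21y) dx dy = 4725/2.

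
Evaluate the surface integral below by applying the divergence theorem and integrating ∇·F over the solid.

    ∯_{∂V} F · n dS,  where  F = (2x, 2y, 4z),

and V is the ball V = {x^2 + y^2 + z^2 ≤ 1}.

By the divergence theorem,

    ∯_{∂V} F · n dS = ∭_V (∇ · F) dV.

Compute the divergence:
    ∇ · F = ∂F_x/∂x + ∂F_y/∂y + ∂F_z/∂z = 2 + 2 + 4 = 8.

In spherical coordinates, x = ρ sin(φ) cos(θ), y = ρ sin(φ) sin(θ), z = ρ cos(φ), dV = ρ^2 sin(φ) dρ dφ dθ, with 0 ≤ ρ ≤ 1, 0 ≤ φ ≤ π, 0 ≤ θ ≤ 2π.

The integrand, after substitution and multiplying by the volume element, becomes (8) · ρ^2 sin(φ), so

    ∭_V (∇·F) dV = ∫_0^{2π} ∫_0^{π} ∫_0^{1} (8) · ρ^2 sin(φ) dρ dφ dθ.

Inner (ρ from 0 to 1): 8sin(φ)/3.
Middle (φ from 0 to π): 16/3.
Outer (θ from 0 to 2π): 32π/3.

Therefore ∯_{∂V} F · n dS = 32π/3.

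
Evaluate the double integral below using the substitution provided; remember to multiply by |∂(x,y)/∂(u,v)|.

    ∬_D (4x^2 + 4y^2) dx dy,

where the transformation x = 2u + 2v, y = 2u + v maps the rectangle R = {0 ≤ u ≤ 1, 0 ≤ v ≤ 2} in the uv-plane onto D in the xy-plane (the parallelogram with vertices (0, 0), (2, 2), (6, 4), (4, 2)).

Compute the Jacobian determinant of (x, y) with respect to (u, v):

    ∂(x,y)/∂(u,v) = | 2  2 | = (2)(1) - (2)(2) = -2.
                   | 2  1 |

Its absolute value is |J| = 2 (the area scaling factor).

Substituting x = 2u + 2v, y = 2u + v into the integrand,

    4x^2 + 4y^2 → 32u^2 + 48u v + 20v^2,

so the integral becomes

    ∬_R (32u^2 + 48u v + 20v^2) · |J| du dv = ∫_0^1 ∫_0^2 (64u^2 + 96u v + 40v^2) dv du.

Inner (v): 128u^2 + 192u + 320/3.
Outer (u): 736/3.

Therefore ∬_D (4x^2 + 4y^2) dx dy = 736/3.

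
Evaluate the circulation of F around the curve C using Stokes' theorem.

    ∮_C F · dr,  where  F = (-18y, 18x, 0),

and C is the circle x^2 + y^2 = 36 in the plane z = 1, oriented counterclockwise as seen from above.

Let S be the flat disk x^2 + y^2 ≤ 36 in the plane z = 1, with upward unit normal n̂ = ẑ. By Stokes' theorem,

    ∮_C F · dr = ∬_S (∇ × F) · n̂ dS = ∬_D (curl F)_z dA,

where D is the disk x^2 + y^2 ≤ 36.

Compute the curl of F = (-18y, 18x, 0):
    (∇ × F)_x = ∂F_z/∂y - ∂F_y/∂z = 0,
    (∇ × F)_y = ∂F_x/∂z - ∂F_z/∂x = 0,
    (∇ × F)_z = ∂F_y/∂x - ∂F_x/∂y = 36.

On z = 1, (curl F)_z = 36.

Convert to polar (x = r cos θ, y = r sin θ, dA = r dr dθ); the integrand becomes 36, so

    ∬_D (curl F)_z dA = ∫_0^{2π} ∫_0^{6} (36) · r dr dθ.

Inner (r from 0 to 6): 648.
Outer (θ from 0 to 2π): 1296π.

Therefore ∮_C F · dr = 1296π.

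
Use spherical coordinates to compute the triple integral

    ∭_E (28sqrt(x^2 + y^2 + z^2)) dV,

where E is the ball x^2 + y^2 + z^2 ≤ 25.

In spherical coordinates, x = ρ sin(φ) cos(θ), y = ρ sin(φ) sin(θ), z = ρ cos(φ), and dV = ρ^2 sin(φ) dρ dφ dθ.

The integrand becomes 28ρ, so

    ∭_E (28sqrt(x^2 + y^2 + z^2)) dV = ∫_{0}^{2π} ∫_{0}^{π} ∫_{0}^{5} (28ρ) · ρ^2 sin(φ) dρ dφ dθ.

Inner (ρ): 4375sin(φ).
Middle (φ): 8750.
Outer (θ): 17500π.

Therefore the triple integral equals 17500π.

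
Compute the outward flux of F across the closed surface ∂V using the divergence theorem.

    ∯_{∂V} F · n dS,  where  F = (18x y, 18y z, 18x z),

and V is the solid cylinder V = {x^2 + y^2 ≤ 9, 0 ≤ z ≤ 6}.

By the divergence theorem,

    ∯_{∂V} F · n dS = ∭_V (∇ · F) dV.

Compute the divergence:
    ∇ · F = ∂F_x/∂x + ∂F_y/∂y + ∂F_z/∂z = 18y + 18z + 18x = 18x + 18y + 18z.

In cylindrical coordinates, x = r cos(θ), y = r sin(θ), z = z, dV = r dr dθ dz, with 0 ≤ r ≤ 3, 0 ≤ θ ≤ 2π, 0 ≤ z ≤ 6.

The integrand, after substitution and multiplying by the volume element, becomes (18sqrt(2)r sin(θ + π/4) + 18z) · r, so

    ∭_V (∇·F) dV = ∫_0^{2π} ∫_0^{3} ∫_0^{6} (18sqrt(2)r sin(θ + π/4) + 18z) · r dz dr dθ.

Inner (z from 0 to 6): 108r (sqrt(2)r sin(θ + π/4) + 3).
Middle (r from 0 to 3): 972sqrt(2)sin(θ + π/4) + 1458.
Outer (θ from 0 to 2π): 2916π.

Therefore ∯_{∂V} F · n dS = 2916π.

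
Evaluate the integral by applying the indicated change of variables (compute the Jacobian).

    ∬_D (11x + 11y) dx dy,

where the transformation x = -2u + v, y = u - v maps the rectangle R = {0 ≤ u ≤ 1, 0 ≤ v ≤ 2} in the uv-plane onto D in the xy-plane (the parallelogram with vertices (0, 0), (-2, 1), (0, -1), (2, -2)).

Compute the Jacobian determinant of (x, y) with respect to (u, v):

    ∂(x,y)/∂(u,v) = | -2  1 | = (-2)(-1) - (1)(1) = 1.
                   | 1  -1 |

Its absolute value is |J| = 1 (the area scaling factor).

Substituting x = -2u + v, y = u - v into the integrand,

    11x + 11y → -11u,

so the integral becomes

    ∬_R (-11u) · |J| du dv = ∫_0^1 ∫_0^2 (-11u) dv du.

Inner (v): -22u.
Outer (u): -11.

Therefore ∬_D (11x + 11y) dx dy = -11.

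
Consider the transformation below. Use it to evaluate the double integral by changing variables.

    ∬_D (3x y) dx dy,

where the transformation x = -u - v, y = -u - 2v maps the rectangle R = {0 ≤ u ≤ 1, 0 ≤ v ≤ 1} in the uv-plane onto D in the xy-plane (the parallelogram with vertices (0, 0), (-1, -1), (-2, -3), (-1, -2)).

Compute the Jacobian determinant of (x, y) with respect to (u, v):

    ∂(x,y)/∂(u,v) = | -1  -1 | = (-1)(-2) - (-1)(-1) = 1.
                   | -1  -2 |

Its absolute value is |J| = 1 (the area scaling factor).

Substituting x = -u - v, y = -u - 2v into the integrand,

    3x y → 3u^2 + 9u v + 6v^2,

so the integral becomes

    ∬_R (3u^2 + 9u v + 6v^2) · |J| du dv = ∫_0^1 ∫_0^1 (3u^2 + 9u v + 6v^2) dv du.

Inner (v): 3u^2 + 9u/2 + 2.
Outer (u): 21/4.

Therefore ∬_D (3x y) dx dy = 21/4.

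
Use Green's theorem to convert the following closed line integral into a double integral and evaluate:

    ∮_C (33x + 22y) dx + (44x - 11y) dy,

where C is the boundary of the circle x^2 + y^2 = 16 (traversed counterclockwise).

Green's theorem converts the closed line integral into a double integral over the enclosed region D:

    ∮_C P dx + Q dy = ∬_D (∂Q/∂x - ∂P/∂y) dA.

Here P = 33x + 22y, Q = 44x - 11y, so

    ∂Q/∂x = 44,    ∂P/∂y = 22,
    ∂Q/∂x - ∂P/∂y = 22.

D is the region x^2 + y^2 ≤ 16. Evaluating the double integral:

In polar coordinates (x = r cos θ, y = r sin θ, dA = r dr dθ) the integrand becomes 22, so

    ∬_D (22) dA = ∫_0^{2π} ∫_0^{4} (22) · r dr dθ.

Inner (r from 0 to 4): 176.
Outer (θ from 0 to 2π): 352π.

Therefore ∮_C P dx + Q dy = 352π.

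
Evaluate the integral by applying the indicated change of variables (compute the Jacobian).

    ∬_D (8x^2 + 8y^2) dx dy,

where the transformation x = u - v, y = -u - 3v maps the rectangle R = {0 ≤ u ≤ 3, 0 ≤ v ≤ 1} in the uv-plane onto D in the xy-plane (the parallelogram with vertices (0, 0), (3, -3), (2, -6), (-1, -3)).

Compute the Jacobian determinant of (x, y) with respect to (u, v):

    ∂(x,y)/∂(u,v) = | 1  -1 | = (1)(-3) - (-1)(-1) = -4.
                   | -1  -3 |

Its absolute value is |J| = 4 (the area scaling factor).

Substituting x = u - v, y = -u - 3v into the integrand,

    8x^2 + 8y^2 → 16u^2 + 32u v + 80v^2,

so the integral becomes

    ∬_R (16u^2 + 32u v + 80v^2) · |J| du dv = ∫_0^3 ∫_0^1 (64u^2 + 128u v + 320v^2) dv du.

Inner (v): 64u^2 + 64u + 320/3.
Outer (u): 1184.

Therefore ∬_D (8x^2 + 8y^2) dx dy = 1184.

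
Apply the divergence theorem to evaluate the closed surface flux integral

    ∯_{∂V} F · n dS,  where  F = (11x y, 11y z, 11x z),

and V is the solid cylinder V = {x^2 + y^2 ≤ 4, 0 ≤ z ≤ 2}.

By the divergence theorem,

    ∯_{∂V} F · n dS = ∭_V (∇ · F) dV.

Compute the divergence:
    ∇ · F = ∂F_x/∂x + ∂F_y/∂y + ∂F_z/∂z = 11y + 11z + 11x = 11x + 11y + 11z.

In cylindrical coordinates, x = r cos(θ), y = r sin(θ), z = z, dV = r dr dθ dz, with 0 ≤ r ≤ 2, 0 ≤ θ ≤ 2π, 0 ≤ z ≤ 2.

The integrand, after substitution and multiplying by the volume element, becomes (11sqrt(2)r sin(θ + π/4) + 11z) · r, so

    ∭_V (∇·F) dV = ∫_0^{2π} ∫_0^{2} ∫_0^{2} (11sqrt(2)r sin(θ + π/4) + 11z) · r dz dr dθ.

Inner (z from 0 to 2): 22r (sqrt(2)r sin(θ + π/4) + 1).
Middle (r from 0 to 2): 176sqrt(2)sin(θ + π/4)/3 + 44.
Outer (θ from 0 to 2π): 88π.

Therefore ∯_{∂V} F · n dS = 88π.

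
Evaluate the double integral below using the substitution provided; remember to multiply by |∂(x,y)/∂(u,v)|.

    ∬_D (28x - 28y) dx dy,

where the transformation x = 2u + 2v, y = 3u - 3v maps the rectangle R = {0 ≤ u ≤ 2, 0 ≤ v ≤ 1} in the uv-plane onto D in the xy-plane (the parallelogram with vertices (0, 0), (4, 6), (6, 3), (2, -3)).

Compute the Jacobian determinant of (x, y) with respect to (u, v):

    ∂(x,y)/∂(u,v) = | 2  2 | = (2)(-3) - (2)(3) = -12.
                   | 3  -3 |

Its absolute value is |J| = 12 (the area scaling factor).

Substituting x = 2u + 2v, y = 3u - 3v into the integrand,

    28x - 28y → -28u + 140v,

so the integral becomes

    ∬_R (-28u + 140v) · |J| du dv = ∫_0^2 ∫_0^1 (-336u + 1680v) dv du.

Inner (v): 840 - 336u.
Outer (u): 1008.

Therefore ∬_D (28x - 28y) dx dy = 1008.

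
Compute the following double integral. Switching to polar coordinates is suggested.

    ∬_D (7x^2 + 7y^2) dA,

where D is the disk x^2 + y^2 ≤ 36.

The region D is 0 ≤ r ≤ 6, 0 ≤ θ ≤ 2π in polar coordinates, where x = r cos(θ), y = r sin(θ), and dA = r dr dθ.

Under the substitution, the integrand becomes 7r^2, so

    ∬_D (7x^2 + 7y^2) dA = ∫_{0}^{2π} ∫_{0}^{6} (7r^2) · r dr dθ.

Inner integral (in r): ∫_{0}^{6} (7r^2) · r dr = 2268.

Outer integral (in θ): ∫_{0}^{2π} (2268) dθ = 4536π.

Therefore ∬_D (7x^2 + 7y^2) dA = 4536π.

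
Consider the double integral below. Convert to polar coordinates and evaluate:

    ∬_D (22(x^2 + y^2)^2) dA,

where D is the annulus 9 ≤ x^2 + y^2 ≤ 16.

The region D is 3 ≤ r ≤ 4, 0 ≤ θ ≤ 2π in polar coordinates, where x = r cos(θ), y = r sin(θ), and dA = r dr dθ.

Under the substitution, the integrand becomes 22r^4, so

    ∬_D (22(x^2 + y^2)^2) dA = ∫_{0}^{2π} ∫_{3}^{4} (22r^4) · r dr dθ.

Inner integral (in r): ∫_{3}^{4} (22r^4) · r dr = 37037/3.

Outer integral (in θ): ∫_{0}^{2π} (37037/3) dθ = 74074π/3.

Therefore ∬_D (22(x^2 + y^2)^2) dA = 74074π/3.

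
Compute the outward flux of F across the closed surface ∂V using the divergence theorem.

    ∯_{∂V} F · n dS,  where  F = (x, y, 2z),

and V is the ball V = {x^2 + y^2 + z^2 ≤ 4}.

By the divergence theorem,

    ∯_{∂V} F · n dS = ∭_V (∇ · F) dV.

Compute the divergence:
    ∇ · F = ∂F_x/∂x + ∂F_y/∂y + ∂F_z/∂z = 1 + 1 + 2 = 4.

In spherical coordinates, x = ρ sin(φ) cos(θ), y = ρ sin(φ) sin(θ), z = ρ cos(φ), dV = ρ^2 sin(φ) dρ dφ dθ, with 0 ≤ ρ ≤ 2, 0 ≤ φ ≤ π, 0 ≤ θ ≤ 2π.

The integrand, after substitution and multiplying by the volume element, becomes (4) · ρ^2 sin(φ), so

    ∭_V (∇·F) dV = ∫_0^{2π} ∫_0^{π} ∫_0^{2} (4) · ρ^2 sin(φ) dρ dφ dθ.

Inner (ρ from 0 to 2): 32sin(φ)/3.
Middle (φ from 0 to π): 64/3.
Outer (θ from 0 to 2π): 128π/3.

Therefore ∯_{∂V} F · n dS = 128π/3.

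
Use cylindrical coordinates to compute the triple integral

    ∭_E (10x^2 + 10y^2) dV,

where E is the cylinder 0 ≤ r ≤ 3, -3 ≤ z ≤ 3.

In cylindrical coordinates, x = r cos(θ), y = r sin(θ), z = z, and dV = r dr dθ dz.

The integrand becomes 10r^2, so

    ∭_E (10x^2 + 10y^2) dV = ∫_{0}^{2π} ∫_{0}^{3} ∫_{-3}^{3} (10r^2) · r dz dr dθ.

Inner (z): 60r^3.
Middle (r from 0 to 3): 1215.
Outer (θ): 2430π.

Therefore the triple integral equals 2430π.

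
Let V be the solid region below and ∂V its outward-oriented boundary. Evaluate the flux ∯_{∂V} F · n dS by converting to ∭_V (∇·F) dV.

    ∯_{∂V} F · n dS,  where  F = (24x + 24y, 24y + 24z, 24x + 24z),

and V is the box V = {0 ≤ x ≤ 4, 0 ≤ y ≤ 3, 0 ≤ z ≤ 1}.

By the divergence theorem,

    ∯_{∂V} F · n dS = ∭_V (∇ · F) dV.

Compute the divergence:
    ∇ · F = ∂F_x/∂x + ∂F_y/∂y + ∂F_z/∂z = 24 + 24 + 24 = 72.

V is a rectangular box, so dV = dx dy dz with 0 ≤ x ≤ 4, 0 ≤ y ≤ 3, 0 ≤ z ≤ 1.

Integrate (72) over V as an iterated integral:

    ∭_V (∇·F) dV = ∫_0^{4} ∫_0^{3} ∫_0^{1} (72) dz dy dx.

Inner (z from 0 to 1): 72.
Middle (y from 0 to 3): 216.
Outer (x from 0 to 4): 864.

Therefore ∯_{∂V} F · n dS = 864.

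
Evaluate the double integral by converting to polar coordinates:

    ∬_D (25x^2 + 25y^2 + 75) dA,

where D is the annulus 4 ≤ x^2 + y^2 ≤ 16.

The region D is 2 ≤ r ≤ 4, 0 ≤ θ ≤ 2π in polar coordinates, where x = r cos(θ), y = r sin(θ), and dA = r dr dθ.

Under the substitution, the integrand becomes 25r^2 + 75, so

    ∬_D (25x^2 + 25y^2 + 75) dA = ∫_{0}^{2π} ∫_{2}^{4} (25r^2 + 75) · r dr dθ.

Inner integral (in r): ∫_{2}^{4} (25r^2 + 75) · r dr = 1950.

Outer integral (in θ): ∫_{0}^{2π} (1950) dθ = 3900π.

Therefore ∬_D (25x^2 + 25y^2 + 75) dA = 3900π.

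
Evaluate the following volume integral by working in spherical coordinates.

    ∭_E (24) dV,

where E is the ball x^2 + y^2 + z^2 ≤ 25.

In spherical coordinates, x = ρ sin(φ) cos(θ), y = ρ sin(φ) sin(θ), z = ρ cos(φ), and dV = ρ^2 sin(φ) dρ dφ dθ.

The integrand becomes 24, so

    ∭_E (24) dV = ∫_{0}^{2π} ∫_{0}^{π} ∫_{0}^{5} (24) · ρ^2 sin(φ) dρ dφ dθ.

Inner (ρ): 1000sin(φ).
Middle (φ): 2000.
Outer (θ): 4000π.

Therefore the triple integral equals 4000π.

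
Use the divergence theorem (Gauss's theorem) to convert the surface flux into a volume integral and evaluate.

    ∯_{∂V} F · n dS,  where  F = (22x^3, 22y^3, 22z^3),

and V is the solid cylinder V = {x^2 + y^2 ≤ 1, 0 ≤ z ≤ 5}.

By the divergence theorem,

    ∯_{∂V} F · n dS = ∭_V (∇ · F) dV.

Compute the divergence:
    ∇ · F = ∂F_x/∂x + ∂F_y/∂y + ∂F_z/∂z = 66x^2 + 66y^2 + 66z^2.

In cylindrical coordinates, x = r cos(θ), y = r sin(θ), z = z, dV = r dr dθ dz, with 0 ≤ r ≤ 1, 0 ≤ θ ≤ 2π, 0 ≤ z ≤ 5.

The integrand, after substitution and multiplying by the volume element, becomes (66r^2 + 66z^2) · r, so

    ∭_V (∇·F) dV = ∫_0^{2π} ∫_0^{1} ∫_0^{5} (66r^2 + 66z^2) · r dz dr dθ.

Inner (z from 0 to 5): 330r^3 + 2750r.
Middle (r from 0 to 1): 2915/2.
Outer (θ from 0 to 2π): 2915π.

Therefore ∯_{∂V} F · n dS = 2915π.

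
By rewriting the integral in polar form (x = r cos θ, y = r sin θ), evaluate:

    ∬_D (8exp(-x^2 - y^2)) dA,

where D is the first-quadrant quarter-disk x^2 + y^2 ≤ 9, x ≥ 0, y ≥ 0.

The region D is 0 ≤ r ≤ 3, 0 ≤ θ ≤ π/2 in polar coordinates, where x = r cos(θ), y = r sin(θ), and dA = r dr dθ.

Under the substitution, the integrand becomes 8exp(-r^2), so

    ∬_D (8exp(-x^2 - y^2)) dA = ∫_{0}^{π/2} ∫_{0}^{3} (8exp(-r^2)) · r dr dθ.

Inner integral (in r): ∫_{0}^{3} (8exp(-r^2)) · r dr = 4 - 4exp(-9).

Outer integral (in θ): ∫_{0}^{π/2} (4 - 4exp(-9)) dθ = -2π exp(-9) + 2π.

Therefore ∬_D (8exp(-x^2 - y^2)) dA = -2π exp(-9) + 2π.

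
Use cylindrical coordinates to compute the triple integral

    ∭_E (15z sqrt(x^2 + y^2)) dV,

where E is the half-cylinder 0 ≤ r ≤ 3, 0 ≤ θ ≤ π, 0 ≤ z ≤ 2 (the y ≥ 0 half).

In cylindrical coordinates, x = r cos(θ), y = r sin(θ), z = z, and dV = r dr dθ dz.

The integrand becomes 15r z, so

    ∭_E (15z sqrt(x^2 + y^2)) dV = ∫_{0}^{π} ∫_{0}^{3} ∫_{0}^{2} (15r z) · r dz dr dθ.

Inner (z): 30r^2.
Middle (r from 0 to 3): 270.
Outer (θ): 270π.

Therefore the triple integral equals 270π.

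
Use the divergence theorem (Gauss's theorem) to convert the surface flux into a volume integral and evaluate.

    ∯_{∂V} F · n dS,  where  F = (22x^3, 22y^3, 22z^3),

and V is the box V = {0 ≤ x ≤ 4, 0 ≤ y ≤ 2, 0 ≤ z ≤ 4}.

By the divergence theorem,

    ∯_{∂V} F · n dS = ∭_V (∇ · F) dV.

Compute the divergence:
    ∇ · F = ∂F_x/∂x + ∂F_y/∂y + ∂F_z/∂z = 66x^2 + 66y^2 + 66z^2.

V is a rectangular box, so dV = dx dy dz with 0 ≤ x ≤ 4, 0 ≤ y ≤ 2, 0 ≤ z ≤ 4.

Integrate (66x^2 + 66y^2 + 66z^2) over V as an iterated integral:

    ∭_V (∇·F) dV = ∫_0^{4} ∫_0^{2} ∫_0^{4} (66x^2 + 66y^2 + 66z^2) dz dy dx.

Inner (z from 0 to 4): 264x^2 + 264y^2 + 1408.
Middle (y from 0 to 2): 528x^2 + 3520.
Outer (x from 0 to 4): 25344.

Therefore ∯_{∂V} F · n dS = 25344.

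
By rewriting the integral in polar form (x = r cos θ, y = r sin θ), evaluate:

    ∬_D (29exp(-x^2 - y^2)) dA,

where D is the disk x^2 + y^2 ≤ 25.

The region D is 0 ≤ r ≤ 5, 0 ≤ θ ≤ 2π in polar coordinates, where x = r cos(θ), y = r sin(θ), and dA = r dr dθ.

Under the substitution, the integrand becomes 29exp(-r^2), so

    ∬_D (29exp(-x^2 - y^2)) dA = ∫_{0}^{2π} ∫_{0}^{5} (29exp(-r^2)) · r dr dθ.

Inner integral (in r): ∫_{0}^{5} (29exp(-r^2)) · r dr = 29/2 - 29exp(-25)/2.

Outer integral (in θ): ∫_{0}^{2π} (29/2 - 29exp(-25)/2) dθ = -29π exp(-25) + 29π.

Therefore ∬_D (29exp(-x^2 - y^2)) dA = -29π exp(-25) + 29π.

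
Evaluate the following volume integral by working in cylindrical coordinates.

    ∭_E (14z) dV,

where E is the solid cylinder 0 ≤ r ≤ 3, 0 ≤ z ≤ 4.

In cylindrical coordinates, x = r cos(θ), y = r sin(θ), z = z, and dV = r dr dθ dz.

The integrand becomes 14z, so

    ∭_E (14z) dV = ∫_{0}^{2π} ∫_{0}^{3} ∫_{0}^{4} (14z) · r dz dr dθ.

Inner (z): 112r.
Middle (r from 0 to 3): 504.
Outer (θ): 1008π.

Therefore the triple integral equals 1008π.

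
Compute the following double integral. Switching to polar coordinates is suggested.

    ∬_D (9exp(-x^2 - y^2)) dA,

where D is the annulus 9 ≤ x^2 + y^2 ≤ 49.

The region D is 3 ≤ r ≤ 7, 0 ≤ θ ≤ 2π in polar coordinates, where x = r cos(θ), y = r sin(θ), and dA = r dr dθ.

Under the substitution, the integrand becomes 9exp(-r^2), so

    ∬_D (9exp(-x^2 - y^2)) dA = ∫_{0}^{2π} ∫_{3}^{7} (9exp(-r^2)) · r dr dθ.

Inner integral (in r): ∫_{3}^{7} (9exp(-r^2)) · r dr = -(9 - 9exp(40))exp(-49)/2.

Outer integral (in θ): ∫_{0}^{2π} (-(9 - 9exp(40))exp(-49)/2) dθ = -9π (1 - exp(40))exp(-49).

Therefore ∬_D (9exp(-x^2 - y^2)) dA = -9π (1 - exp(40))exp(-49).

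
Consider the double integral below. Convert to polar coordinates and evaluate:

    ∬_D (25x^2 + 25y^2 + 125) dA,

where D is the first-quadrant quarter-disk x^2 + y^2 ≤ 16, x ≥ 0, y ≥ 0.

The region D is 0 ≤ r ≤ 4, 0 ≤ θ ≤ π/2 in polar coordinates, where x = r cos(θ), y = r sin(θ), and dA = r dr dθ.

Under the substitution, the integrand becomes 25r^2 + 125, so

    ∬_D (25x^2 + 25y^2 + 125) dA = ∫_{0}^{π/2} ∫_{0}^{4} (25r^2 + 125) · r dr dθ.

Inner integral (in r): ∫_{0}^{4} (25r^2 + 125) · r dr = 2600.

Outer integral (in θ): ∫_{0}^{π/2} (2600) dθ = 1300π.

Therefore ∬_D (25x^2 + 25y^2 + 125) dA = 1300π.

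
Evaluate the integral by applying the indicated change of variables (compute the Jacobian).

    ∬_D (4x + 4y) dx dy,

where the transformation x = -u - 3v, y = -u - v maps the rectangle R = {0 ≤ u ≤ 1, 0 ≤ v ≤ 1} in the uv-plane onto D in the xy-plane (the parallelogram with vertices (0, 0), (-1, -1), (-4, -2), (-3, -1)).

Compute the Jacobian determinant of (x, y) with respect to (u, v):

    ∂(x,y)/∂(u,v) = | -1  -3 | = (-1)(-1) - (-3)(-1) = -2.
                   | -1  -1 |

Its absolute value is |J| = 2 (the area scaling factor).

Substituting x = -u - 3v, y = -u - v into the integrand,

    4x + 4y → -8u - 16v,

so the integral becomes

    ∬_R (-8u - 16v) · |J| du dv = ∫_0^1 ∫_0^1 (-16u - 32v) dv du.

Inner (v): -16u - 16.
Outer (u): -24.

Therefore ∬_D (4x + 4y) dx dy = -24.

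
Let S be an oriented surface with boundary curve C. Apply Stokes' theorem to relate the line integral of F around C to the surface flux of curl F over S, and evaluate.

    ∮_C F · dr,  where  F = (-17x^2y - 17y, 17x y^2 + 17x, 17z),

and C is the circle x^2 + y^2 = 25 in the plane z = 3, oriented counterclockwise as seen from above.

Let S be the flat disk x^2 + y^2 ≤ 25 in the plane z = 3, with upward unit normal n̂ = ẑ. By Stokes' theorem,

    ∮_C F · dr = ∬_S (∇ × F) · n̂ dS = ∬_D (curl F)_z dA,

where D is the disk x^2 + y^2 ≤ 25.

Compute the curl of F = (-17x^2y - 17y, 17x y^2 + 17x, 17z):
    (∇ × F)_x = ∂F_z/∂y - ∂F_y/∂z = 0,
    (∇ × F)_y = ∂F_x/∂z - ∂F_z/∂x = 0,
    (∇ × F)_z = ∂F_y/∂x - ∂F_x/∂y = 17x^2 + 17y^2 + 34.

On z = 3, (curl F)_z = 17x^2 + 17y^2 + 34.

Convert to polar (x = r cos θ, y = r sin θ, dA = r dr dθ); the integrand becomes 17r^2 + 34, so

    ∬_D (curl F)_z dA = ∫_0^{2π} ∫_0^{5} (17r^2 + 34) · r dr dθ.

Inner (r from 0 to 5): 12325/4.
Outer (θ from 0 to 2π): 12325π/2.

Therefore ∮_C F · dr = 12325π/2.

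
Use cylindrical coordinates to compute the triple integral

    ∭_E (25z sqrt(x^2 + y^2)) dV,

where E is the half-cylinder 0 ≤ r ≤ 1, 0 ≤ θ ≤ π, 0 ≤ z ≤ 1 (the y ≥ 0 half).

In cylindrical coordinates, x = r cos(θ), y = r sin(θ), z = z, and dV = r dr dθ dz.

The integrand becomes 25r z, so

    ∭_E (25z sqrt(x^2 + y^2)) dV = ∫_{0}^{π} ∫_{0}^{1} ∫_{0}^{1} (25r z) · r dz dr dθ.

Inner (z): 25r^2/2.
Middle (r from 0 to 1): 25/6.
Outer (θ): 25π/6.

Therefore the triple integral equals 25π/6.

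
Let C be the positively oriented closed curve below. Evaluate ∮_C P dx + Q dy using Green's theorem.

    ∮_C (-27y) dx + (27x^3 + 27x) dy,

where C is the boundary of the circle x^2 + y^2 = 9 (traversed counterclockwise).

Green's theorem converts the closed line integral into a double integral over the enclosed region D:

    ∮_C P dx + Q dy = ∬_D (∂Q/∂x - ∂P/∂y) dA.

Here P = -27y, Q = 27x^3 + 27x, so

    ∂Q/∂x = 81x^2 + 27,    ∂P/∂y = -27,
    ∂Q/∂x - ∂P/∂y = 81x^2 + 54.

D is the region x^2 + y^2 ≤ 9. Evaluating the double integral:

In polar coordinates (x = r cos θ, y = r sin θ, dA = r dr dθ) the integrand becomes 81r^2cos(θ)^2 + 54, so

    ∬_D (81x^2 + 54) dA = ∫_0^{2π} ∫_0^{3} (81r^2cos(θ)^2 + 54) · r dr dθ.

Inner (r from 0 to 3): 6561cos(θ)^2/4 + 243.
Outer (θ from 0 to 2π): 8505π/4.

Therefore ∮_C P dx + Q dy = 8505π/4.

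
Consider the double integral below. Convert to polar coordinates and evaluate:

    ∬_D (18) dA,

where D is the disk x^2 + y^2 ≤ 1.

The region D is 0 ≤ r ≤ 1, 0 ≤ θ ≤ 2π in polar coordinates, where x = r cos(θ), y = r sin(θ), and dA = r dr dθ.

Under the substitution, the integrand becomes 18, so

    ∬_D (18) dA = ∫_{0}^{2π} ∫_{0}^{1} (18) · r dr dθ.

Inner integral (in r): ∫_{0}^{1} (18) · r dr = 9.

Outer integral (in θ): ∫_{0}^{2π} (9) dθ = 18π.

Therefore ∬_D (18) dA = 18π.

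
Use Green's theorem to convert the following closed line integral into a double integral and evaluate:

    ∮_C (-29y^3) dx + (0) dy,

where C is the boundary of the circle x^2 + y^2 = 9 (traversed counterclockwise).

Green's theorem converts the closed line integral into a double integral over the enclosed region D:

    ∮_C P dx + Q dy = ∬_D (∂Q/∂x - ∂P/∂y) dA.

Here P = -29y^3, Q = 0, so

    ∂Q/∂x = 0,    ∂P/∂y = -87y^2,
    ∂Q/∂x - ∂P/∂y = 87y^2.

D is the region x^2 + y^2 ≤ 9. Evaluating the double integral:

In polar coordinates (x = r cos θ, y = r sin θ, dA = r dr dθ) the integrand becomes 87r^2sin(θ)^2, so

    ∬_D (87y^2) dA = ∫_0^{2π} ∫_0^{3} (87r^2sin(θ)^2) · r dr dθ.

Inner (r from 0 to 3): 7047sin(θ)^2/4.
Outer (θ from 0 to 2π): 7047π/4.

Therefore ∮_C P dx + Q dy = 7047π/4.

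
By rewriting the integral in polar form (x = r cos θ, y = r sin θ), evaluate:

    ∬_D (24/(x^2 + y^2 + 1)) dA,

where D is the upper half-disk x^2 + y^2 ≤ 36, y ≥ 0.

The region D is 0 ≤ r ≤ 6, 0 ≤ θ ≤ π in polar coordinates, where x = r cos(θ), y = r sin(θ), and dA = r dr dθ.

Under the substitution, the integrand becomes 24/(r^2 + 1), so

    ∬_D (24/(x^2 + y^2 + 1)) dA = ∫_{0}^{π} ∫_{0}^{6} (24/(r^2 + 1)) · r dr dθ.

Inner integral (in r): ∫_{0}^{6} (24/(r^2 + 1)) · r dr = log(6582952005840035281).

Outer integral (in θ): ∫_{0}^{π} (log(6582952005840035281)) dθ = log(6582952005840035281^π).

Therefore ∬_D (24/(x^2 + y^2 + 1)) dA = log(6582952005840035281^π).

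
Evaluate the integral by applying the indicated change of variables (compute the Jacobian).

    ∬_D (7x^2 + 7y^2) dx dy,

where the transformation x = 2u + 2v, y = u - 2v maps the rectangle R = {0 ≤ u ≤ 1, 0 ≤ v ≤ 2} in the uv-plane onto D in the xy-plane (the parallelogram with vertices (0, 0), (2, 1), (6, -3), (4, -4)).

Compute the Jacobian determinant of (x, y) with respect to (u, v):

    ∂(x,y)/∂(u,v) = | 2  2 | = (2)(-2) - (2)(1) = -6.
                   | 1  -2 |

Its absolute value is |J| = 6 (the area scaling factor).

Substituting x = 2u + 2v, y = u - 2v into the integrand,

    7x^2 + 7y^2 → 35u^2 + 28u v + 56v^2,

so the integral becomes

    ∬_R (35u^2 + 28u v + 56v^2) · |J| du dv = ∫_0^1 ∫_0^2 (210u^2 + 168u v + 336v^2) dv du.

Inner (v): 420u^2 + 336u + 896.
Outer (u): 1204.

Therefore ∬_D (7x^2 + 7y^2) dx dy = 1204.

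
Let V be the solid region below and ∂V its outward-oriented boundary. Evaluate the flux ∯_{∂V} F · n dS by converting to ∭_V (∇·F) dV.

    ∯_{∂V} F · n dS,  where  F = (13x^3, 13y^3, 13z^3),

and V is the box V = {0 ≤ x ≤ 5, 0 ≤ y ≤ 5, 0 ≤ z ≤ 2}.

By the divergence theorem,

    ∯_{∂V} F · n dS = ∭_V (∇ · F) dV.

Compute the divergence:
    ∇ · F = ∂F_x/∂x + ∂F_y/∂y + ∂F_z/∂z = 39x^2 + 39y^2 + 39z^2.

V is a rectangular box, so dV = dx dy dz with 0 ≤ x ≤ 5, 0 ≤ y ≤ 5, 0 ≤ z ≤ 2.

Integrate (39x^2 + 39y^2 + 39z^2) over V as an iterated integral:

    ∭_V (∇·F) dV = ∫_0^{5} ∫_0^{5} ∫_0^{2} (39x^2 + 39y^2 + 39z^2) dz dy dx.

Inner (z from 0 to 2): 78x^2 + 78y^2 + 104.
Middle (y from 0 to 5): 390x^2 + 3770.
Outer (x from 0 to 5): 35100.

Therefore ∯_{∂V} F · n dS = 35100.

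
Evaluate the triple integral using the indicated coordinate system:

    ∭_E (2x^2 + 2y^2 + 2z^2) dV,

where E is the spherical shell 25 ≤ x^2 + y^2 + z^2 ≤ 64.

In spherical coordinates, x = ρ sin(φ) cos(θ), y = ρ sin(φ) sin(θ), z = ρ cos(φ), and dV = ρ^2 sin(φ) dρ dφ dθ.

The integrand becomes 2ρ^2, so

    ∭_E (2x^2 + 2y^2 + 2z^2) dV = ∫_{0}^{2π} ∫_{0}^{π} ∫_{5}^{8} (2ρ^2) · ρ^2 sin(φ) dρ dφ dθ.

Inner (ρ): 59286sin(φ)/5.
Middle (φ): 118572/5.
Outer (θ): 237144π/5.

Therefore the triple integral equals 237144π/5.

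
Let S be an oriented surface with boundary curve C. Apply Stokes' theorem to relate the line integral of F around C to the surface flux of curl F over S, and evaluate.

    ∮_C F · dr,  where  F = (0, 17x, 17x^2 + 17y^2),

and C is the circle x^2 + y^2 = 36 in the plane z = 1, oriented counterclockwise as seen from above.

Let S be the flat disk x^2 + y^2 ≤ 36 in the plane z = 1, with upward unit normal n̂ = ẑ. By Stokes' theorem,

    ∮_C F · dr = ∬_S (∇ × F) · n̂ dS = ∬_D (curl F)_z dA,

where D is the disk x^2 + y^2 ≤ 36.

Compute the curl of F = (0, 17x, 17x^2 + 17y^2):
    (∇ × F)_x = ∂F_z/∂y - ∂F_y/∂z = 34y,
    (∇ × F)_y = ∂F_x/∂z - ∂F_z/∂x = -34x,
    (∇ × F)_z = ∂F_y/∂x - ∂F_x/∂y = 17.

On z = 1, (curl F)_z = 17.

Convert to polar (x = r cos θ, y = r sin θ, dA = r dr dθ); the integrand becomes 17, so

    ∬_D (curl F)_z dA = ∫_0^{2π} ∫_0^{6} (17) · r dr dθ.

Inner (r from 0 to 6): 306.
Outer (θ from 0 to 2π): 612π.

Therefore ∮_C F · dr = 612π.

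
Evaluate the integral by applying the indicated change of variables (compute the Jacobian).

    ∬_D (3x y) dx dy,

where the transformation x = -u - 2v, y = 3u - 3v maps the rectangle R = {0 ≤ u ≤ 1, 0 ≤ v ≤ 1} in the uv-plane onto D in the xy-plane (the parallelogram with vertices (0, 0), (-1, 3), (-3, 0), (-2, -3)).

Compute the Jacobian determinant of (x, y) with respect to (u, v):

    ∂(x,y)/∂(u,v) = | -1  -2 | = (-1)(-3) - (-2)(3) = 9.
                   | 3  -3 |

Its absolute value is |J| = 9 (the area scaling factor).

Substituting x = -u - 2v, y = 3u - 3v into the integrand,

    3x y → -9u^2 - 9u v + 18v^2,

so the integral becomes

    ∬_R (-9u^2 - 9u v + 18v^2) · |J| du dv = ∫_0^1 ∫_0^1 (-81u^2 - 81u v + 162v^2) dv du.

Inner (v): -81u^2 - 81u/2 + 54.
Outer (u): 27/4.

Therefore ∬_D (3x y) dx dy = 27/4.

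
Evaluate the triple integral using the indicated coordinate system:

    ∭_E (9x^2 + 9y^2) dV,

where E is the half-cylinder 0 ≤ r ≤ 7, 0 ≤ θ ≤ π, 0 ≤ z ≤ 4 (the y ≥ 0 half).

In cylindrical coordinates, x = r cos(θ), y = r sin(θ), z = z, and dV = r dr dθ dz.

The integrand becomes 9r^2, so

    ∭_E (9x^2 + 9y^2) dV = ∫_{0}^{π} ∫_{0}^{7} ∫_{0}^{4} (9r^2) · r dz dr dθ.

Inner (z): 36r^3.
Middle (r from 0 to 7): 21609.
Outer (θ): 21609π.

Therefore the triple integral equals 21609π.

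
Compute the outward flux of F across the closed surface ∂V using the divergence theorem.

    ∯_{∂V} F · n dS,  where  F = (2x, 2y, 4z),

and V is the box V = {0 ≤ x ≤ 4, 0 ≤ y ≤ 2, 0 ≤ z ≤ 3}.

By the divergence theorem,

    ∯_{∂V} F · n dS = ∭_V (∇ · F) dV.

Compute the divergence:
    ∇ · F = ∂F_x/∂x + ∂F_y/∂y + ∂F_z/∂z = 2 + 2 + 4 = 8.

V is a rectangular box, so dV = dx dy dz with 0 ≤ x ≤ 4, 0 ≤ y ≤ 2, 0 ≤ z ≤ 3.

Integrate (8) over V as an iterated integral:

    ∭_V (∇·F) dV = ∫_0^{4} ∫_0^{2} ∫_0^{3} (8) dz dy dx.

Inner (z from 0 to 3): 24.
Middle (y from 0 to 2): 48.
Outer (x from 0 to 4): 192.

Therefore ∯_{∂V} F · n dS = 192.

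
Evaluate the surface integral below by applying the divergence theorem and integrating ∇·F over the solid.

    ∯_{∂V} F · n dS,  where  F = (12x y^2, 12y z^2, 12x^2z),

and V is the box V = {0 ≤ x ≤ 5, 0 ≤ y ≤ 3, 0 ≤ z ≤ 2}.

By the divergence theorem,

    ∯_{∂V} F · n dS = ∭_V (∇ · F) dV.

Compute the divergence:
    ∇ · F = ∂F_x/∂x + ∂F_y/∂y + ∂F_z/∂z = 12y^2 + 12z^2 + 12x^2 = 12x^2 + 12y^2 + 12z^2.

V is a rectangular box, so dV = dx dy dz with 0 ≤ x ≤ 5, 0 ≤ y ≤ 3, 0 ≤ z ≤ 2.

Integrate (12x^2 + 12y^2 + 12z^2) over V as an iterated integral:

    ∭_V (∇·F) dV = ∫_0^{5} ∫_0^{3} ∫_0^{2} (12x^2 + 12y^2 + 12z^2) dz dy dx.

Inner (z from 0 to 2): 24x^2 + 24y^2 + 32.
Middle (y from 0 to 3): 72x^2 + 312.
Outer (x from 0 to 5): 4560.

Therefore ∯_{∂V} F · n dS = 4560.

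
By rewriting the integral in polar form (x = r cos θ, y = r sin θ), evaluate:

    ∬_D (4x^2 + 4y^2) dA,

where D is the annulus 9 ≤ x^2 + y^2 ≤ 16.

The region D is 3 ≤ r ≤ 4, 0 ≤ θ ≤ 2π in polar coordinates, where x = r cos(θ), y = r sin(θ), and dA = r dr dθ.

Under the substitution, the integrand becomes 4r^2, so

    ∬_D (4x^2 + 4y^2) dA = ∫_{0}^{2π} ∫_{3}^{4} (4r^2) · r dr dθ.

Inner integral (in r): ∫_{3}^{4} (4r^2) · r dr = 175.

Outer integral (in θ): ∫_{0}^{2π} (175) dθ = 350π.

Therefore ∬_D (4x^2 + 4y^2) dA = 350π.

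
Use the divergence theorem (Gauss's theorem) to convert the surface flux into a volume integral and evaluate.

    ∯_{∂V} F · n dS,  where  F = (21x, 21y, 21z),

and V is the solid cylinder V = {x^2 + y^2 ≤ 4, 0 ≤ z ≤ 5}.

By the divergence theorem,

    ∯_{∂V} F · n dS = ∭_V (∇ · F) dV.

Compute the divergence:
    ∇ · F = ∂F_x/∂x + ∂F_y/∂y + ∂F_z/∂z = 21 + 21 + 21 = 63.

In cylindrical coordinates, x = r cos(θ), y = r sin(θ), z = z, dV = r dr dθ dz, with 0 ≤ r ≤ 2, 0 ≤ θ ≤ 2π, 0 ≤ z ≤ 5.

The integrand, after substitution and multiplying by the volume element, becomes (63) · r, so

    ∭_V (∇·F) dV = ∫_0^{2π} ∫_0^{2} ∫_0^{5} (63) · r dz dr dθ.

Inner (z from 0 to 5): 315r.
Middle (r from 0 to 2): 630.
Outer (θ from 0 to 2π): 1260π.

Therefore ∯_{∂V} F · n dS = 1260π.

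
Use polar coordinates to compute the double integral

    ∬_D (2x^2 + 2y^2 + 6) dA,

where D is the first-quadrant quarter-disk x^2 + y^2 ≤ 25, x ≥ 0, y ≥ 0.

The region D is 0 ≤ r ≤ 5, 0 ≤ θ ≤ π/2 in polar coordinates, where x = r cos(θ), y = r sin(θ), and dA = r dr dθ.

Under the substitution, the integrand becomes 2r^2 + 6, so

    ∬_D (2x^2 + 2y^2 + 6) dA = ∫_{0}^{π/2} ∫_{0}^{5} (2r^2 + 6) · r dr dθ.

Inner integral (in r): ∫_{0}^{5} (2r^2 + 6) · r dr = 775/2.

Outer integral (in θ): ∫_{0}^{π/2} (775/2) dθ = 775π/4.

Therefore ∬_D (2x^2 + 2y^2 + 6) dA = 775π/4.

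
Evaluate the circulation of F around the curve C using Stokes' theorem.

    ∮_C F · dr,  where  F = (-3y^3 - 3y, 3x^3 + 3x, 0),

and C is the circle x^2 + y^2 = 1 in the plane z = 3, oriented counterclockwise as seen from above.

Let S be the flat disk x^2 + y^2 ≤ 1 in the plane z = 3, with upward unit normal n̂ = ẑ. By Stokes' theorem,

    ∮_C F · dr = ∬_S (∇ × F) · n̂ dS = ∬_D (curl F)_z dA,

where D is the disk x^2 + y^2 ≤ 1.

Compute the curl of F = (-3y^3 - 3y, 3x^3 + 3x, 0):
    (∇ × F)_x = ∂F_z/∂y - ∂F_y/∂z = 0,
    (∇ × F)_y = ∂F_x/∂z - ∂F_z/∂x = 0,
    (∇ × F)_z = ∂F_y/∂x - ∂F_x/∂y = 9x^2 + 9y^2 + 6.

On z = 3, (curl F)_z = 9x^2 + 9y^2 + 6.

Convert to polar (x = r cos θ, y = r sin θ, dA = r dr dθ); the integrand becomes 9r^2 + 6, so

    ∬_D (curl F)_z dA = ∫_0^{2π} ∫_0^{1} (9r^2 + 6) · r dr dθ.

Inner (r from 0 to 1): 21/4.
Outer (θ from 0 to 2π): 21π/2.

Therefore ∮_C F · dr = 21π/2.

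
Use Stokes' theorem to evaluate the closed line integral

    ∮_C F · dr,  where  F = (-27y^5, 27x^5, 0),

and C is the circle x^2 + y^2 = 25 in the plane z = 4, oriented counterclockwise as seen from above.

Let S be the flat disk x^2 + y^2 ≤ 25 in the plane z = 4, with upward unit normal n̂ = ẑ. By Stokes' theorem,

    ∮_C F · dr = ∬_S (∇ × F) · n̂ dS = ∬_D (curl F)_z dA,

where D is the disk x^2 + y^2 ≤ 25.

Compute the curl of F = (-27y^5, 27x^5, 0):
    (∇ × F)_x = ∂F_z/∂y - ∂F_y/∂z = 0,
    (∇ × F)_y = ∂F_x/∂z - ∂F_z/∂x = 0,
    (∇ × F)_z = ∂F_y/∂x - ∂F_x/∂y = 135x^4 + 135y^4.

On z = 4, (curl F)_z = 135x^4 + 135y^4.

Convert to polar (x = r cos θ, y = r sin θ, dA = r dr dθ); the integrand becomes 135r^4(sin(θ)^4 + cos(θ)^4), so

    ∬_D (curl F)_z dA = ∫_0^{2π} ∫_0^{5} (135r^4(sin(θ)^4 + cos(θ)^4)) · r dr dθ.

Inner (r from 0 to 5): 703125sin(θ)^4/2 + 703125cos(θ)^4/2.
Outer (θ from 0 to 2π): 2109375π/4.

Therefore ∮_C F · dr = 2109375π/4.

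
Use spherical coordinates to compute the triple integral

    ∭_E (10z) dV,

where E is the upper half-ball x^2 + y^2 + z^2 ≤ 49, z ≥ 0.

In spherical coordinates, x = ρ sin(φ) cos(θ), y = ρ sin(φ) sin(θ), z = ρ cos(φ), and dV = ρ^2 sin(φ) dρ dφ dθ.

The integrand becomes 10ρ cos(φ), so

    ∭_E (10z) dV = ∫_{0}^{2π} ∫_{0}^{π/2} ∫_{0}^{7} (10ρ cos(φ)) · ρ^2 sin(φ) dρ dφ dθ.

Inner (ρ): 12005sin(2φ)/4.
Middle (φ): 12005/4.
Outer (θ): 12005π/2.

Therefore the triple integral equals 12005π/2.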